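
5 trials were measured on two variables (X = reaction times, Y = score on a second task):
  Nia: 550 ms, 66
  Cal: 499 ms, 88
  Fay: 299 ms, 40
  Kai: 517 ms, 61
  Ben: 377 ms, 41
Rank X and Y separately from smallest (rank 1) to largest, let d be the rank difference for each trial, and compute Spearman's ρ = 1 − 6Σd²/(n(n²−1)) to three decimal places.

0.700

Ranks of variable 1: 5, 3, 1, 4, 2
Ranks of variable 2: 4, 5, 1, 3, 2
d = r₁ − r₂: 1, -2, 0, 1, 0
d²: 1, 4, 0, 1, 0; Σd² = 6
ρ = 1 − 6·6/(5·24) = 1 − 36/120 = 0.700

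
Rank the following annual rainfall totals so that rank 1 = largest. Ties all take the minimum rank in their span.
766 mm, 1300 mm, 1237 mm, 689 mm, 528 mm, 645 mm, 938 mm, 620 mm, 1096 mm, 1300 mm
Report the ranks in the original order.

Sorted (descending): 1300, 1300, 1237, 1096, 938, 766, 689, 645, 620, 528
The 2 values of 1300 occupy positions 1–2 → each gets rank 1.

6, 1, 3, 7, 10, 8, 5, 9, 4, 1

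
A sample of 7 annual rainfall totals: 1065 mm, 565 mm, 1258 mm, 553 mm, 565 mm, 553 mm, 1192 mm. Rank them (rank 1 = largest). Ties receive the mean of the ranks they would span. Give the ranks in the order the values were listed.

Sorted (descending): 1258, 1192, 1065, 565, 565, 553, 553
The 2 values of 565 occupy positions 4–5 → average rank (4+5)/2 = 4.5.
The 2 values of 553 occupy positions 6–7 → average rank (6+7)/2 = 6.5.

3, 4.5, 1, 6.5, 4.5, 6.5, 2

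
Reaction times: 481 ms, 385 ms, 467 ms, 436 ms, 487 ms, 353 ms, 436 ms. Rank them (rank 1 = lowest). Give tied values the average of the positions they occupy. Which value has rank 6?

481

Sorted (ascending): 353, 385, 436, 436, 467, 481, 487
The 2 values of 436 occupy positions 3–4 → average rank (3+4)/2 = 3.5.
Rank 6 → value 481.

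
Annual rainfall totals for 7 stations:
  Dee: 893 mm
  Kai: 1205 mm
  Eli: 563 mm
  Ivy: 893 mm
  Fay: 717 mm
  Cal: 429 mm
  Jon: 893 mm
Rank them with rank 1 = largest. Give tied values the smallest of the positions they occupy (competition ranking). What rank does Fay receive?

5

Sorted (descending): 1205, 893, 893, 893, 717, 563, 429
The 3 values of 893 occupy positions 2–4 → each gets rank 2.
Fay has value 717 mm → rank 5.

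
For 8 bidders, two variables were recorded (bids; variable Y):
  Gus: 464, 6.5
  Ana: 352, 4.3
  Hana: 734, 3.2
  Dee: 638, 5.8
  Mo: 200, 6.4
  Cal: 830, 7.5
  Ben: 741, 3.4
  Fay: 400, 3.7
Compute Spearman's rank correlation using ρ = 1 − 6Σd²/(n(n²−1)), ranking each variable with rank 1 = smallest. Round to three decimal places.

-0.048

Ranks of variable 1: 4, 2, 6, 5, 1, 8, 7, 3
Ranks of variable 2: 7, 4, 1, 5, 6, 8, 2, 3
d = r₁ − r₂: -3, -2, 5, 0, -5, 0, 5, 0
d²: 9, 4, 25, 0, 25, 0, 25, 0; Σd² = 88
ρ = 1 − 6·88/(8·63) = 1 − 528/504 = -0.048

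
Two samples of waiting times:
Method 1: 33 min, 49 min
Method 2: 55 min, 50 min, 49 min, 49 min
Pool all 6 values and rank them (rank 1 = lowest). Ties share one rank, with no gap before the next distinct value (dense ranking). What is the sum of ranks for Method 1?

3

Sorted (ascending): 33, 49, 49, 49, 50, 55
The 3 values of 49 share dense rank 2.
Remaining distinct values take the next consecutive integers.
Method 1 values → pooled ranks: 33→1, 49→2
Rank sum = 1 + 2 = 3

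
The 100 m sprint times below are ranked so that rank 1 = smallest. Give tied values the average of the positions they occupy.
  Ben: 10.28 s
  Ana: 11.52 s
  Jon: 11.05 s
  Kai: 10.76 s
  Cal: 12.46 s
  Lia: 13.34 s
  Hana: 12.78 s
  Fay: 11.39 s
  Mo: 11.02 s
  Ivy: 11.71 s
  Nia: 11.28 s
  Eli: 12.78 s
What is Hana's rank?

Sorted (ascending): 10.28, 10.76, 11.02, 11.05, 11.28, 11.39, 11.52, 11.71, 12.46, 12.78, 12.78, 13.34
The 2 values of 12.78 occupy positions 10–11 → average rank (10+11)/2 = 10.5.
Hana has value 12.78 s → rank 10.5.

10.5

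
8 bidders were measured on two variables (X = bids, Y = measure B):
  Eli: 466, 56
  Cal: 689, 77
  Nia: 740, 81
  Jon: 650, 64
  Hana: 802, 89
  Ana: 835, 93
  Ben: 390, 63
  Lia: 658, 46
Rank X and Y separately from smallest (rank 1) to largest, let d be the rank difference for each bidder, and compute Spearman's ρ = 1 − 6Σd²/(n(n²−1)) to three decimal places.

Ranks of variable 1: 2, 5, 6, 3, 7, 8, 1, 4
Ranks of variable 2: 2, 5, 6, 4, 7, 8, 3, 1
d = r₁ − r₂: 0, 0, 0, -1, 0, 0, -2, 3
d²: 0, 0, 0, 1, 0, 0, 4, 9; Σd² = 14
ρ = 1 − 6·14/(8·63) = 1 − 84/504 = 0.833

0.833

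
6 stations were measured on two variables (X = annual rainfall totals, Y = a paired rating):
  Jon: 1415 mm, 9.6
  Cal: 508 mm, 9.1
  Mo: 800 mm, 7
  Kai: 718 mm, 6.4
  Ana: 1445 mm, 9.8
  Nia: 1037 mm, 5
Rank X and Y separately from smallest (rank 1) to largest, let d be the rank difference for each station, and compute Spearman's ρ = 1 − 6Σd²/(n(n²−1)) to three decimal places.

Ranks of variable 1: 5, 1, 3, 2, 6, 4
Ranks of variable 2: 5, 4, 3, 2, 6, 1
d = r₁ − r₂: 0, -3, 0, 0, 0, 3
d²: 0, 9, 0, 0, 0, 9; Σd² = 18
ρ = 1 − 6·18/(6·35) = 1 − 108/210 = 0.486

0.486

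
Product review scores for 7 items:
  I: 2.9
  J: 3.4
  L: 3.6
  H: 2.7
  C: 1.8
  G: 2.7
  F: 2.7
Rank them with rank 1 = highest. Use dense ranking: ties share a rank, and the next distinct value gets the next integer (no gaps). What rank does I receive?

Sorted (descending): 3.6, 3.4, 2.9, 2.7, 2.7, 2.7, 1.8
The 3 values of 2.7 share dense rank 4.
Remaining distinct values take the next consecutive integers.
I has value 2.9 → rank 3.

3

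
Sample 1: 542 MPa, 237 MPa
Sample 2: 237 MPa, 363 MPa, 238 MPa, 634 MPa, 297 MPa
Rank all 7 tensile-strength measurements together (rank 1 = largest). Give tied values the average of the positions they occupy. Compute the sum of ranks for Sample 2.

19.5

Sorted (descending): 634, 542, 363, 297, 238, 237, 237
The 2 values of 237 occupy positions 6–7 → average rank (6+7)/2 = 6.5.
Sample 2 values → pooled ranks: 237→6.5, 363→3, 238→5, 634→1, 297→4
Rank sum = 6.5 + 3 + 5 + 1 + 4 = 19.5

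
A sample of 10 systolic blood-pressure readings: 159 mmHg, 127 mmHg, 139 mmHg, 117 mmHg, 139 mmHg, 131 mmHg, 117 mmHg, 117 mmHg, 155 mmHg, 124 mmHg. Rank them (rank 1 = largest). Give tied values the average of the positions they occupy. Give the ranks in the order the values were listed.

Sorted (descending): 159, 155, 139, 139, 131, 127, 124, 117, 117, 117
The 2 values of 139 occupy positions 3–4 → average rank (3+4)/2 = 3.5.
The 3 values of 117 occupy positions 8–10 → average rank 9.

1, 6, 3.5, 9, 3.5, 5, 9, 9, 2, 7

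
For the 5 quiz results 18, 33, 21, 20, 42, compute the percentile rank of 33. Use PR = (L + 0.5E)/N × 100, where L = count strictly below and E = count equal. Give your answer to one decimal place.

N = 5.
Strictly below 33: 3. Equal to 33: 1.
PR = (3 + 0.5·1)/5 × 100 = 70.0

70.0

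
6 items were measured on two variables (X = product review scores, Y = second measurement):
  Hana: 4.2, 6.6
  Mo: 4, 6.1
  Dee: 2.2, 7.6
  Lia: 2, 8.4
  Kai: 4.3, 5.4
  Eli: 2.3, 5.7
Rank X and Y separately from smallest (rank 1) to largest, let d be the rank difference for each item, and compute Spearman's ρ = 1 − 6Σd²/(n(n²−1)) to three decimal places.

-0.771

Ranks of variable 1: 5, 4, 2, 1, 6, 3
Ranks of variable 2: 4, 3, 5, 6, 1, 2
d = r₁ − r₂: 1, 1, -3, -5, 5, 1
d²: 1, 1, 9, 25, 25, 1; Σd² = 62
ρ = 1 − 6·62/(6·35) = 1 − 372/210 = -0.771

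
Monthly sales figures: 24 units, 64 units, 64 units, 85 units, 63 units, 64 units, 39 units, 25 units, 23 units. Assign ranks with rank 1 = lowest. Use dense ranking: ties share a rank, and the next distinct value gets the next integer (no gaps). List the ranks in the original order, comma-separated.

2, 6, 6, 7, 5, 6, 4, 3, 1

Sorted (ascending): 23, 24, 25, 39, 63, 64, 64, 64, 85
The 3 values of 64 share dense rank 6.
Remaining distinct values take the next consecutive integers.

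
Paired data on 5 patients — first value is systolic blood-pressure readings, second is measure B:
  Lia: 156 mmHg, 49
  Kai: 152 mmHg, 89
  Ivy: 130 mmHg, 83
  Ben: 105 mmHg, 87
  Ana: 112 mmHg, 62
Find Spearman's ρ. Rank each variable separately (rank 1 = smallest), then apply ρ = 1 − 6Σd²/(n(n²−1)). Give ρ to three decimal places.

-0.300

Ranks of variable 1: 5, 4, 3, 1, 2
Ranks of variable 2: 1, 5, 3, 4, 2
d = r₁ − r₂: 4, -1, 0, -3, 0
d²: 16, 1, 0, 9, 0; Σd² = 26
ρ = 1 − 6·26/(5·24) = 1 − 156/120 = -0.300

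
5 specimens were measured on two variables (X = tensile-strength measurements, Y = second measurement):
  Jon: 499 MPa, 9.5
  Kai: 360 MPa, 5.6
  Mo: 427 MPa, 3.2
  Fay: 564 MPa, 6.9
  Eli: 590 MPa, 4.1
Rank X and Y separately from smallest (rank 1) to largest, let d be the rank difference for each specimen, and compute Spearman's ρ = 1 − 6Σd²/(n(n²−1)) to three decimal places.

Ranks of variable 1: 3, 1, 2, 4, 5
Ranks of variable 2: 5, 3, 1, 4, 2
d = r₁ − r₂: -2, -2, 1, 0, 3
d²: 4, 4, 1, 0, 9; Σd² = 18
ρ = 1 − 6·18/(5·24) = 1 − 108/120 = 0.100

0.100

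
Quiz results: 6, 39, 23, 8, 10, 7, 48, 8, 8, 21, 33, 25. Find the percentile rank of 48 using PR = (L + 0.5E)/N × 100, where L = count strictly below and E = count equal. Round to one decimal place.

95.8

N = 12.
Strictly below 48: 11. Equal to 48: 1.
PR = (11 + 0.5·1)/12 × 100 = 95.8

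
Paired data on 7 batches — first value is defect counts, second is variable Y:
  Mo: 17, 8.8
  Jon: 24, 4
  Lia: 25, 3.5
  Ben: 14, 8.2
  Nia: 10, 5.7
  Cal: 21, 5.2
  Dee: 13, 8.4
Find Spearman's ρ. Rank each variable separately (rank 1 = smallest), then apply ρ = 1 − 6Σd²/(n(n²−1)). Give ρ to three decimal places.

-0.679

Ranks of variable 1: 4, 6, 7, 3, 1, 5, 2
Ranks of variable 2: 7, 2, 1, 5, 4, 3, 6
d = r₁ − r₂: -3, 4, 6, -2, -3, 2, -4
d²: 9, 16, 36, 4, 9, 4, 16; Σd² = 94
ρ = 1 − 6·94/(7·48) = 1 − 564/336 = -0.679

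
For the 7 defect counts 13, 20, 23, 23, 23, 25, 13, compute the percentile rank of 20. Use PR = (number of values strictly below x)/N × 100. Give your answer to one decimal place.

N = 7.
Strictly below 20: 2. Equal to 20: 1.
PR = 2/7 × 100 = 28.6

28.6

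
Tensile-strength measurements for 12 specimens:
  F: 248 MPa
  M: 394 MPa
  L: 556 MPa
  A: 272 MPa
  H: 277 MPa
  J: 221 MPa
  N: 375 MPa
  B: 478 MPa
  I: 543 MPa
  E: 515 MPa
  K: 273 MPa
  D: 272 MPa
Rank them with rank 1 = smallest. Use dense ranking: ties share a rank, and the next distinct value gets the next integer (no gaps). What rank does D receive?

Sorted (ascending): 221, 248, 272, 272, 273, 277, 375, 394, 478, 515, 543, 556
The 2 values of 272 share dense rank 3.
Remaining distinct values take the next consecutive integers.
D has value 272 MPa → rank 3.

3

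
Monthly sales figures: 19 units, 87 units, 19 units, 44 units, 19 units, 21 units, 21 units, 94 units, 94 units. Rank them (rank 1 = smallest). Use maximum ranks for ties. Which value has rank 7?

Sorted (ascending): 19, 19, 19, 21, 21, 44, 87, 94, 94
The 3 values of 19 occupy positions 1–3 → each gets rank 3.
The 2 values of 21 occupy positions 4–5 → each gets rank 5.
The 2 values of 94 occupy positions 8–9 → each gets rank 9.
Rank 7 → value 87.

87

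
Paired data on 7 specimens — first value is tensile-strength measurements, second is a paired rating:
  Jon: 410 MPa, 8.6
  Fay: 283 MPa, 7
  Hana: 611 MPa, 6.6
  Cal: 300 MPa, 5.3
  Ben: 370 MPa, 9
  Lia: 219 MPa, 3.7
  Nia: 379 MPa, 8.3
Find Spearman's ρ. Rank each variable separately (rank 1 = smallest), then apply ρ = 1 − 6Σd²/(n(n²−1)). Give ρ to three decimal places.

0.464

Ranks of variable 1: 6, 2, 7, 3, 4, 1, 5
Ranks of variable 2: 6, 4, 3, 2, 7, 1, 5
d = r₁ − r₂: 0, -2, 4, 1, -3, 0, 0
d²: 0, 4, 16, 1, 9, 0, 0; Σd² = 30
ρ = 1 − 6·30/(7·48) = 1 − 180/336 = 0.464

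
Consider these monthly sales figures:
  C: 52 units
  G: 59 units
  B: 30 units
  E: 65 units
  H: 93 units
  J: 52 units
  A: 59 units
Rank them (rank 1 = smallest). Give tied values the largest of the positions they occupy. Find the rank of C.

Sorted (ascending): 30, 52, 52, 59, 59, 65, 93
The 2 values of 52 occupy positions 2–3 → each gets rank 3.
The 2 values of 59 occupy positions 4–5 → each gets rank 5.
C has value 52 units → rank 3.

3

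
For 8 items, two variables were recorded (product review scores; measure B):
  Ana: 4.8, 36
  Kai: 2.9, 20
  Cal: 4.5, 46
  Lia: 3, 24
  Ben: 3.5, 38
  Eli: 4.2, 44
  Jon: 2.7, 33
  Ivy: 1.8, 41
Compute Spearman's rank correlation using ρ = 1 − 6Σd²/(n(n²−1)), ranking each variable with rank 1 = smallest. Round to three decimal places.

Ranks of variable 1: 8, 3, 7, 4, 5, 6, 2, 1
Ranks of variable 2: 4, 1, 8, 2, 5, 7, 3, 6
d = r₁ − r₂: 4, 2, -1, 2, 0, -1, -1, -5
d²: 16, 4, 1, 4, 0, 1, 1, 25; Σd² = 52
ρ = 1 − 6·52/(8·63) = 1 − 312/504 = 0.381

0.381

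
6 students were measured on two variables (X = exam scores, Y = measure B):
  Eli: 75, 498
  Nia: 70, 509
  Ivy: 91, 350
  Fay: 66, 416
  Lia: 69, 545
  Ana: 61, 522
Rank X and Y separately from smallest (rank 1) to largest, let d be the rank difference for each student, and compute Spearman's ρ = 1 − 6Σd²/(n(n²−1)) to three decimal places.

-0.543

Ranks of variable 1: 5, 4, 6, 2, 3, 1
Ranks of variable 2: 3, 4, 1, 2, 6, 5
d = r₁ − r₂: 2, 0, 5, 0, -3, -4
d²: 4, 0, 25, 0, 9, 16; Σd² = 54
ρ = 1 − 6·54/(6·35) = 1 − 324/210 = -0.543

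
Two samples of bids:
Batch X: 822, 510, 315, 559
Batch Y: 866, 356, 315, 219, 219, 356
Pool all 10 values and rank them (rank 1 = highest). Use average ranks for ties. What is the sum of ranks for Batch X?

16.5

Sorted (descending): 866, 822, 559, 510, 356, 356, 315, 315, 219, 219
The 2 values of 356 occupy positions 5–6 → average rank (5+6)/2 = 5.5.
The 2 values of 315 occupy positions 7–8 → average rank (7+8)/2 = 7.5.
The 2 values of 219 occupy positions 9–10 → average rank (9+10)/2 = 9.5.
Batch X values → pooled ranks: 822→2, 510→4, 315→7.5, 559→3
Rank sum = 2 + 4 + 7.5 + 3 = 16.5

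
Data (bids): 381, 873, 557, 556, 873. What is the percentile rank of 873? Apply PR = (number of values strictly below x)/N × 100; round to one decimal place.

N = 5.
Strictly below 873: 3. Equal to 873: 2.
PR = 3/5 × 100 = 60.0

60.0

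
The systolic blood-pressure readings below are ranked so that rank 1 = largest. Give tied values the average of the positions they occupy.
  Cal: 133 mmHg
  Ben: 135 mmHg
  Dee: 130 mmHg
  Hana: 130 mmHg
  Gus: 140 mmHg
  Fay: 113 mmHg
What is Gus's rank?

1

Sorted (descending): 140, 135, 133, 130, 130, 113
The 2 values of 130 occupy positions 4–5 → average rank (4+5)/2 = 4.5.
Gus has value 140 mmHg → rank 1.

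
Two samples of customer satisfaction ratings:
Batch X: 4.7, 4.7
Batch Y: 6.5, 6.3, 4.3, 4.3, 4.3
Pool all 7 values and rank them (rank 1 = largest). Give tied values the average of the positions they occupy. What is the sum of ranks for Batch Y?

Sorted (descending): 6.5, 6.3, 4.7, 4.7, 4.3, 4.3, 4.3
The 2 values of 4.7 occupy positions 3–4 → average rank (3+4)/2 = 3.5.
The 3 values of 4.3 occupy positions 5–7 → average rank 6.
Batch Y values → pooled ranks: 6.5→1, 6.3→2, 4.3→6, 4.3→6, 4.3→6
Rank sum = 1 + 2 + 6 + 6 + 6 = 21

21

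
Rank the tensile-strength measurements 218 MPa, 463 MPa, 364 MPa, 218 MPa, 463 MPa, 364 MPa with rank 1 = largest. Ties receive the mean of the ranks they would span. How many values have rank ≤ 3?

2

Sorted (descending): 463, 463, 364, 364, 218, 218
The 2 values of 463 occupy positions 1–2 → average rank (1+2)/2 = 1.5.
The 2 values of 364 occupy positions 3–4 → average rank (3+4)/2 = 3.5.
The 2 values of 218 occupy positions 5–6 → average rank (5+6)/2 = 5.5.
Ranks ≤ 3: {1.5, 1.5} → 2 values.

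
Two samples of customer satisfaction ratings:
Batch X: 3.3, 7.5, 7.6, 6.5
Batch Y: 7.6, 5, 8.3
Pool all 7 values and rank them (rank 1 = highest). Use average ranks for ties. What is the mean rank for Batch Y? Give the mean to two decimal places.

3.17

Sorted (descending): 8.3, 7.6, 7.6, 7.5, 6.5, 5, 3.3
The 2 values of 7.6 occupy positions 2–3 → average rank (2+3)/2 = 2.5.
Batch Y values → pooled ranks: 7.6→2.5, 5→6, 8.3→1
Mean rank = (2.5 + 6 + 1) / 3 = 3.17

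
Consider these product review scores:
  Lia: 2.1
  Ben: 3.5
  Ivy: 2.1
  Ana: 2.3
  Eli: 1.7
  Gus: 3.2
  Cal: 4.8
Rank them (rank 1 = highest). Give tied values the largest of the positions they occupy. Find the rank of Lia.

6

Sorted (descending): 4.8, 3.5, 3.2, 2.3, 2.1, 2.1, 1.7
The 2 values of 2.1 occupy positions 5–6 → each gets rank 6.
Lia has value 2.1 → rank 6.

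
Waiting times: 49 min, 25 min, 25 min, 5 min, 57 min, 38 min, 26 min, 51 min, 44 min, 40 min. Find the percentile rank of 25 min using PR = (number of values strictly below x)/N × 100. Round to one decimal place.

N = 10.
Strictly below 25: 1. Equal to 25: 2.
PR = 1/10 × 100 = 10.0

10.0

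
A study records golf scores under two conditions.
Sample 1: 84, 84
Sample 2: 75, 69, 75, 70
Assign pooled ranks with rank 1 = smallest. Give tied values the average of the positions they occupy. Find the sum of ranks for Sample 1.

Sorted (ascending): 69, 70, 75, 75, 84, 84
The 2 values of 75 occupy positions 3–4 → average rank (3+4)/2 = 3.5.
The 2 values of 84 occupy positions 5–6 → average rank (5+6)/2 = 5.5.
Sample 1 values → pooled ranks: 84→5.5, 84→5.5
Rank sum = 5.5 + 5.5 = 11

11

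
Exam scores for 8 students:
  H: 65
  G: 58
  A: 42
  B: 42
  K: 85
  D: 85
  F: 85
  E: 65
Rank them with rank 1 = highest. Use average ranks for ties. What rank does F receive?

Sorted (descending): 85, 85, 85, 65, 65, 58, 42, 42
The 3 values of 85 occupy positions 1–3 → average rank 2.
The 2 values of 65 occupy positions 4–5 → average rank (4+5)/2 = 4.5.
The 2 values of 42 occupy positions 7–8 → average rank (7+8)/2 = 7.5.
F has value 85 → rank 2.

2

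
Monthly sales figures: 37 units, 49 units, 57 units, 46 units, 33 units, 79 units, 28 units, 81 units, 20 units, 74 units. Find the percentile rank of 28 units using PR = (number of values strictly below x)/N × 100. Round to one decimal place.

10.0

N = 10.
Strictly below 28: 1. Equal to 28: 1.
PR = 1/10 × 100 = 10.0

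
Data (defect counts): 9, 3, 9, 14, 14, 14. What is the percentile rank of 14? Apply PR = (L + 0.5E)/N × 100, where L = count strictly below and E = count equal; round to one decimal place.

N = 6.
Strictly below 14: 3. Equal to 14: 3.
PR = (3 + 0.5·3)/6 × 100 = 75.0

75.0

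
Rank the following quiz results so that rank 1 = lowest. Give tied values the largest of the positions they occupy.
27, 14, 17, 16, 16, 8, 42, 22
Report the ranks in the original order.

Sorted (ascending): 8, 14, 16, 16, 17, 22, 27, 42
The 2 values of 16 occupy positions 3–4 → each gets rank 4.

7, 2, 5, 4, 4, 1, 8, 6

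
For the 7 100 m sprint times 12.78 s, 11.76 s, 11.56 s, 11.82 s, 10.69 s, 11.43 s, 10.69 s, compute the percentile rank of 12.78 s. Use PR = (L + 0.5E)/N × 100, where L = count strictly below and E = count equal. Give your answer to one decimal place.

N = 7.
Strictly below 12.78: 6. Equal to 12.78: 1.
PR = (6 + 0.5·1)/7 × 100 = 92.9

92.9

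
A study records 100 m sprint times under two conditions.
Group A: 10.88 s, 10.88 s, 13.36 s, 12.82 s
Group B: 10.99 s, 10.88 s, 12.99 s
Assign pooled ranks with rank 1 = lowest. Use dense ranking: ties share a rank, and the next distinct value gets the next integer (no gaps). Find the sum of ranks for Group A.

10

Sorted (ascending): 10.88, 10.88, 10.88, 10.99, 12.82, 12.99, 13.36
The 3 values of 10.88 share dense rank 1.
Remaining distinct values take the next consecutive integers.
Group A values → pooled ranks: 10.88→1, 10.88→1, 13.36→5, 12.82→3
Rank sum = 1 + 1 + 5 + 3 = 10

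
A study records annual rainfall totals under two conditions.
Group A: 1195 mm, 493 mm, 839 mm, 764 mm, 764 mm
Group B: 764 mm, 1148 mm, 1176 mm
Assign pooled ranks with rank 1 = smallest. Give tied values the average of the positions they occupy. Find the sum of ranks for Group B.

Sorted (ascending): 493, 764, 764, 764, 839, 1148, 1176, 1195
The 3 values of 764 occupy positions 2–4 → average rank 3.
Group B values → pooled ranks: 764→3, 1148→6, 1176→7
Rank sum = 3 + 6 + 7 = 16

16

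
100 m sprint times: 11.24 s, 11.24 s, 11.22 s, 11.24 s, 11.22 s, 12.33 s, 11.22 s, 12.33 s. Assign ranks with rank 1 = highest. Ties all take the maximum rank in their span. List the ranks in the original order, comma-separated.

Sorted (descending): 12.33, 12.33, 11.24, 11.24, 11.24, 11.22, 11.22, 11.22
The 2 values of 12.33 occupy positions 1–2 → each gets rank 2.
The 3 values of 11.24 occupy positions 3–5 → each gets rank 5.
The 3 values of 11.22 occupy positions 6–8 → each gets rank 8.

5, 5, 8, 5, 8, 2, 8, 2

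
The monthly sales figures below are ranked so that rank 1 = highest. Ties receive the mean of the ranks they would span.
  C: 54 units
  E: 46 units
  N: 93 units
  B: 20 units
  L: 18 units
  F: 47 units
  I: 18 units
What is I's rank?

6.5

Sorted (descending): 93, 54, 47, 46, 20, 18, 18
The 2 values of 18 occupy positions 6–7 → average rank (6+7)/2 = 6.5.
I has value 18 units → rank 6.5.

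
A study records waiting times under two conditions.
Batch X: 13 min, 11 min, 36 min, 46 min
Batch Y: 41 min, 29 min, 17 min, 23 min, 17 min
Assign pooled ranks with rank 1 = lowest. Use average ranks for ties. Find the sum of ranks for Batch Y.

Sorted (ascending): 11, 13, 17, 17, 23, 29, 36, 41, 46
The 2 values of 17 occupy positions 3–4 → average rank (3+4)/2 = 3.5.
Batch Y values → pooled ranks: 41→8, 29→6, 17→3.5, 23→5, 17→3.5
Rank sum = 8 + 6 + 3.5 + 5 + 3.5 = 26

26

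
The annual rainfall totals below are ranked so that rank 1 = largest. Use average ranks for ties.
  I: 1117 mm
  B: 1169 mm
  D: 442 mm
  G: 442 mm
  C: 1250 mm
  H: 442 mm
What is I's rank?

3

Sorted (descending): 1250, 1169, 1117, 442, 442, 442
The 3 values of 442 occupy positions 4–6 → average rank 5.
I has value 1117 mm → rank 3.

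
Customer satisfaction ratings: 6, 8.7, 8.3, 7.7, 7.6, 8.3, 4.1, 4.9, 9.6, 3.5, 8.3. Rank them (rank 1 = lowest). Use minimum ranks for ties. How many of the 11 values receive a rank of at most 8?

9

Sorted (ascending): 3.5, 4.1, 4.9, 6, 7.6, 7.7, 8.3, 8.3, 8.3, 8.7, 9.6
The 3 values of 8.3 occupy positions 7–9 → each gets rank 7.
Ranks ≤ 8: {1, 2, 3, 4, 5, 6, 7, 7, 7} → 9 values.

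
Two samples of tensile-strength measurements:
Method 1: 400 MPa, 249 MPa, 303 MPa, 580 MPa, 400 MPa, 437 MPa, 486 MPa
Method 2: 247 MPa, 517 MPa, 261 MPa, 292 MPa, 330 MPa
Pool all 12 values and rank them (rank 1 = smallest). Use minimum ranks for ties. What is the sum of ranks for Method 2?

Sorted (ascending): 247, 249, 261, 292, 303, 330, 400, 400, 437, 486, 517, 580
The 2 values of 400 occupy positions 7–8 → each gets rank 7.
Method 2 values → pooled ranks: 247→1, 517→11, 261→3, 292→4, 330→6
Rank sum = 1 + 11 + 3 + 4 + 6 = 25

25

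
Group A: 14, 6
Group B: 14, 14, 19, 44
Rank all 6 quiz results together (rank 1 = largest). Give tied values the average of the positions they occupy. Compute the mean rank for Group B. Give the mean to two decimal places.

2.75

Sorted (descending): 44, 19, 14, 14, 14, 6
The 3 values of 14 occupy positions 3–5 → average rank 4.
Group B values → pooled ranks: 14→4, 14→4, 19→2, 44→1
Mean rank = (4 + 4 + 2 + 1) / 4 = 2.75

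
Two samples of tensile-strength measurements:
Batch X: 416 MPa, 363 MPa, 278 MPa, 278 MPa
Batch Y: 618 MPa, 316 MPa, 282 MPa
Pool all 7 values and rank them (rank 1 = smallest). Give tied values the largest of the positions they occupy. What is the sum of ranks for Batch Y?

14

Sorted (ascending): 278, 278, 282, 316, 363, 416, 618
The 2 values of 278 occupy positions 1–2 → each gets rank 2.
Batch Y values → pooled ranks: 618→7, 316→4, 282→3
Rank sum = 7 + 4 + 3 = 14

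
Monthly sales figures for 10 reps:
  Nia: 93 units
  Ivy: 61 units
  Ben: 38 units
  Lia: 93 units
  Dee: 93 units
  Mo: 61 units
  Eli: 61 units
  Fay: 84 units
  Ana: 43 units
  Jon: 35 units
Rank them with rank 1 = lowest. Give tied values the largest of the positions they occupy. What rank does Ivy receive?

Sorted (ascending): 35, 38, 43, 61, 61, 61, 84, 93, 93, 93
The 3 values of 61 occupy positions 4–6 → each gets rank 6.
The 3 values of 93 occupy positions 8–10 → each gets rank 10.
Ivy has value 61 units → rank 6.

6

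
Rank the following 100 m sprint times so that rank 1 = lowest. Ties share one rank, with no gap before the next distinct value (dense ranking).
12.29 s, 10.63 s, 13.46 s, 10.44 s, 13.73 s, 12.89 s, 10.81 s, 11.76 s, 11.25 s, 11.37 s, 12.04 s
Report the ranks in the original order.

Sorted (ascending): 10.44, 10.63, 10.81, 11.25, 11.37, 11.76, 12.04, 12.29, 12.89, 13.46, 13.73
No ties — each value takes its position as its rank.

8, 2, 10, 1, 11, 9, 3, 6, 4, 5, 7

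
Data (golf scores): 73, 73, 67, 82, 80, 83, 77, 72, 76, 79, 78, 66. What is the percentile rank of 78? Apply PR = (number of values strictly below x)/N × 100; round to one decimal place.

58.3

N = 12.
Strictly below 78: 7. Equal to 78: 1.
PR = 7/12 × 100 = 58.3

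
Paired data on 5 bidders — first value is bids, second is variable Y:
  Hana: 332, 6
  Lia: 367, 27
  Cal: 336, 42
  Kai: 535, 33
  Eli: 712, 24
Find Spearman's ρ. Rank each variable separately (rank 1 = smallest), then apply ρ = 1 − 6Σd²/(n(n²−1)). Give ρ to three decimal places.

Ranks of variable 1: 1, 3, 2, 4, 5
Ranks of variable 2: 1, 3, 5, 4, 2
d = r₁ − r₂: 0, 0, -3, 0, 3
d²: 0, 0, 9, 0, 9; Σd² = 18
ρ = 1 − 6·18/(5·24) = 1 − 108/120 = 0.100

0.100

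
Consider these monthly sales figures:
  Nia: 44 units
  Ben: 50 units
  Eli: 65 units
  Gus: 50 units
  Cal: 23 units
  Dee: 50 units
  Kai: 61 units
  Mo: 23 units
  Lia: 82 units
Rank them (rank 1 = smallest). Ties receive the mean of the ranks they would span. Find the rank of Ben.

5

Sorted (ascending): 23, 23, 44, 50, 50, 50, 61, 65, 82
The 2 values of 23 occupy positions 1–2 → average rank (1+2)/2 = 1.5.
The 3 values of 50 occupy positions 4–6 → average rank 5.
Ben has value 50 units → rank 5.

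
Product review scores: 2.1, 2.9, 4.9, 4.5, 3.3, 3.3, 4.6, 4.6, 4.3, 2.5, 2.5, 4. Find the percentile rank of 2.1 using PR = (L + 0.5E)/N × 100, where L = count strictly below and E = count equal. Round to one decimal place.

N = 12.
Strictly below 2.1: 0. Equal to 2.1: 1.
PR = (0 + 0.5·1)/12 × 100 = 4.2

4.2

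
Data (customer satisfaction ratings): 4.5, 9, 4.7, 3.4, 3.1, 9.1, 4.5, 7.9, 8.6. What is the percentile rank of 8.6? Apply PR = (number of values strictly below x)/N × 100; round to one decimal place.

66.7

N = 9.
Strictly below 8.6: 6. Equal to 8.6: 1.
PR = 6/9 × 100 = 66.7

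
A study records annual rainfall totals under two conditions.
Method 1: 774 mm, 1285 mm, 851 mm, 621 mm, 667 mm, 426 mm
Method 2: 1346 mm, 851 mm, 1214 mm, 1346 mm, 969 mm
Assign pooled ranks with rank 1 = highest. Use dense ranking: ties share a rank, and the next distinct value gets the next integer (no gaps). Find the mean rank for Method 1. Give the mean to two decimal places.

Sorted (descending): 1346, 1346, 1285, 1214, 969, 851, 851, 774, 667, 621, 426
The 2 values of 1346 share dense rank 1.
The 2 values of 851 share dense rank 5.
Remaining distinct values take the next consecutive integers.
Method 1 values → pooled ranks: 774→6, 1285→2, 851→5, 621→8, 667→7, 426→9
Mean rank = (6 + 2 + 5 + 8 + 7 + 9) / 6 = 6.17

6.17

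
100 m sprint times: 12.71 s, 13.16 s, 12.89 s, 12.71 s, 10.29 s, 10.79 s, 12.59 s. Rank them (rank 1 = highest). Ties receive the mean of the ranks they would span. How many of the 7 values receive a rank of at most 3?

2

Sorted (descending): 13.16, 12.89, 12.71, 12.71, 12.59, 10.79, 10.29
The 2 values of 12.71 occupy positions 3–4 → average rank (3+4)/2 = 3.5.
Ranks ≤ 3: {1, 2} → 2 values.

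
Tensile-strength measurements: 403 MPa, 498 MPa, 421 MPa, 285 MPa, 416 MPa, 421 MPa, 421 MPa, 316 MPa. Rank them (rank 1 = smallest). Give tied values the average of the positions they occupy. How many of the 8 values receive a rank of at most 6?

Sorted (ascending): 285, 316, 403, 416, 421, 421, 421, 498
The 3 values of 421 occupy positions 5–7 → average rank 6.
Ranks ≤ 6: {1, 2, 3, 4, 6, 6, 6} → 7 values.

7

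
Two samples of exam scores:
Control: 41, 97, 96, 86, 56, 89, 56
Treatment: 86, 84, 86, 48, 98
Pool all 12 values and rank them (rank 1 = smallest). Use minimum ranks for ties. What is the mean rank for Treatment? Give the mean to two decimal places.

Sorted (ascending): 41, 48, 56, 56, 84, 86, 86, 86, 89, 96, 97, 98
The 2 values of 56 occupy positions 3–4 → each gets rank 3.
The 3 values of 86 occupy positions 6–8 → each gets rank 6.
Treatment values → pooled ranks: 86→6, 84→5, 86→6, 48→2, 98→12
Mean rank = (6 + 5 + 6 + 2 + 12) / 5 = 6.20

6.20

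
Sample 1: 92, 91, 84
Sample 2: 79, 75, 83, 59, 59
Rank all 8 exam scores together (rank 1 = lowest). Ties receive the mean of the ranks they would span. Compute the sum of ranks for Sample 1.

Sorted (ascending): 59, 59, 75, 79, 83, 84, 91, 92
The 2 values of 59 occupy positions 1–2 → average rank (1+2)/2 = 1.5.
Sample 1 values → pooled ranks: 92→8, 91→7, 84→6
Rank sum = 8 + 7 + 6 = 21

21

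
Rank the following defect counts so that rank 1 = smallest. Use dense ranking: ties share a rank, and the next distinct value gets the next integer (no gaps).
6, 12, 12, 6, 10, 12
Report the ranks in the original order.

1, 3, 3, 1, 2, 3

Sorted (ascending): 6, 6, 10, 12, 12, 12
The 2 values of 6 share dense rank 1.
The 3 values of 12 share dense rank 3.
Remaining distinct values take the next consecutive integers.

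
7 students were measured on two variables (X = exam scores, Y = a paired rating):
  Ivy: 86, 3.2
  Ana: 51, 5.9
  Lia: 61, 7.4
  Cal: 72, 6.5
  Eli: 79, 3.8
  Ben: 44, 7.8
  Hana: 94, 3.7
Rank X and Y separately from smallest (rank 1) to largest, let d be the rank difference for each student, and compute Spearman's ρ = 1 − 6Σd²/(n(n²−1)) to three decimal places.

-0.857

Ranks of variable 1: 6, 2, 3, 4, 5, 1, 7
Ranks of variable 2: 1, 4, 6, 5, 3, 7, 2
d = r₁ − r₂: 5, -2, -3, -1, 2, -6, 5
d²: 25, 4, 9, 1, 4, 36, 25; Σd² = 104
ρ = 1 − 6·104/(7·48) = 1 − 624/336 = -0.857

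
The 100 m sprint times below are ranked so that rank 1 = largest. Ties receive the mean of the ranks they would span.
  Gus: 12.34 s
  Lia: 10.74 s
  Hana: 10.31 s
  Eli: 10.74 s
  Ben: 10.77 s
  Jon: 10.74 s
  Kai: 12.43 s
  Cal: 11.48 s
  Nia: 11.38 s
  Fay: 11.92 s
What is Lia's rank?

8

Sorted (descending): 12.43, 12.34, 11.92, 11.48, 11.38, 10.77, 10.74, 10.74, 10.74, 10.31
The 3 values of 10.74 occupy positions 7–9 → average rank 8.
Lia has value 10.74 s → rank 8.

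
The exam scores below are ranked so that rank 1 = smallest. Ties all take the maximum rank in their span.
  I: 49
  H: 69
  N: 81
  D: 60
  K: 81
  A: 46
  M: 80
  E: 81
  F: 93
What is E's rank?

Sorted (ascending): 46, 49, 60, 69, 80, 81, 81, 81, 93
The 3 values of 81 occupy positions 6–8 → each gets rank 8.
E has value 81 → rank 8.

8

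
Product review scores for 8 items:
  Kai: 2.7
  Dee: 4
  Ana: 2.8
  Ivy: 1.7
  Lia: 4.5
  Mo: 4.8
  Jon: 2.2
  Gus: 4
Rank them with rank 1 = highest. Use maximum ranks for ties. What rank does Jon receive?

Sorted (descending): 4.8, 4.5, 4, 4, 2.8, 2.7, 2.2, 1.7
The 2 values of 4 occupy positions 3–4 → each gets rank 4.
Jon has value 2.2 → rank 7.

7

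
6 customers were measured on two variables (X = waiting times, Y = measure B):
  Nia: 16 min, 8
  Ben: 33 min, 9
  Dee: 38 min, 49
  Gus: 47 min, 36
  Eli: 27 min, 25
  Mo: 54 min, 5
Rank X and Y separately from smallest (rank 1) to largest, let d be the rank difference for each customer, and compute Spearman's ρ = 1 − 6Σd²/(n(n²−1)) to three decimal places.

Ranks of variable 1: 1, 3, 4, 5, 2, 6
Ranks of variable 2: 2, 3, 6, 5, 4, 1
d = r₁ − r₂: -1, 0, -2, 0, -2, 5
d²: 1, 0, 4, 0, 4, 25; Σd² = 34
ρ = 1 − 6·34/(6·35) = 1 − 204/210 = 0.029

0.029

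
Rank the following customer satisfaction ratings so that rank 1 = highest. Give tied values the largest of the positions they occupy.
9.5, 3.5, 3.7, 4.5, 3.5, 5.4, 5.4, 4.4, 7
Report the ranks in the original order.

1, 9, 7, 5, 9, 4, 4, 6, 2

Sorted (descending): 9.5, 7, 5.4, 5.4, 4.5, 4.4, 3.7, 3.5, 3.5
The 2 values of 5.4 occupy positions 3–4 → each gets rank 4.
The 2 values of 3.5 occupy positions 8–9 → each gets rank 9.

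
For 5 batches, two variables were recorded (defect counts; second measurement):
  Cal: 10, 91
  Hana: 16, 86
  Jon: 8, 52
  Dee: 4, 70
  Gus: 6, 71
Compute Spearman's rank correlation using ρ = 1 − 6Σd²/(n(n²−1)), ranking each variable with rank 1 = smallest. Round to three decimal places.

0.600

Ranks of variable 1: 4, 5, 3, 1, 2
Ranks of variable 2: 5, 4, 1, 2, 3
d = r₁ − r₂: -1, 1, 2, -1, -1
d²: 1, 1, 4, 1, 1; Σd² = 8
ρ = 1 − 6·8/(5·24) = 1 − 48/120 = 0.600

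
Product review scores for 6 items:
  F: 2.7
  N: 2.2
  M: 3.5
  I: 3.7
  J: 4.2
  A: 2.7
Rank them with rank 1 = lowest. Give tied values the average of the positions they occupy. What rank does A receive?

Sorted (ascending): 2.2, 2.7, 2.7, 3.5, 3.7, 4.2
The 2 values of 2.7 occupy positions 2–3 → average rank (2+3)/2 = 2.5.
A has value 2.7 → rank 2.5.

2.5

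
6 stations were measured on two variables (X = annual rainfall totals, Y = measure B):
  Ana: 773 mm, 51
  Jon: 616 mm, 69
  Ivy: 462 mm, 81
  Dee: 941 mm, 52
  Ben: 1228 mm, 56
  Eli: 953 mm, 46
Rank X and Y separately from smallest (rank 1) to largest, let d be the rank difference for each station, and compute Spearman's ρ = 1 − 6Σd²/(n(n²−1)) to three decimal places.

-0.600

Ranks of variable 1: 3, 2, 1, 4, 6, 5
Ranks of variable 2: 2, 5, 6, 3, 4, 1
d = r₁ − r₂: 1, -3, -5, 1, 2, 4
d²: 1, 9, 25, 1, 4, 16; Σd² = 56
ρ = 1 − 6·56/(6·35) = 1 − 336/210 = -0.600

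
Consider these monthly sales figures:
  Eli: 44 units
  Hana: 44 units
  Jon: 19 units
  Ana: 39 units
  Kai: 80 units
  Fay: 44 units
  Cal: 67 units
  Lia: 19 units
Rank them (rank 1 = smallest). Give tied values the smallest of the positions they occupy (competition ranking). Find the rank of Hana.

Sorted (ascending): 19, 19, 39, 44, 44, 44, 67, 80
The 2 values of 19 occupy positions 1–2 → each gets rank 1.
The 3 values of 44 occupy positions 4–6 → each gets rank 4.
Hana has value 44 units → rank 4.

4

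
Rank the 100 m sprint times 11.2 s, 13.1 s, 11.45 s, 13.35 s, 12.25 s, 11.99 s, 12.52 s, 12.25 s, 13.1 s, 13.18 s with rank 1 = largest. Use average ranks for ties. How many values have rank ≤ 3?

Sorted (descending): 13.35, 13.18, 13.1, 13.1, 12.52, 12.25, 12.25, 11.99, 11.45, 11.2
The 2 values of 13.1 occupy positions 3–4 → average rank (3+4)/2 = 3.5.
The 2 values of 12.25 occupy positions 6–7 → average rank (6+7)/2 = 6.5.
Ranks ≤ 3: {1, 2} → 2 values.

2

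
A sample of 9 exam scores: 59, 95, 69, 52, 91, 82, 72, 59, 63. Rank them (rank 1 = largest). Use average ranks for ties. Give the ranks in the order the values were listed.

Sorted (descending): 95, 91, 82, 72, 69, 63, 59, 59, 52
The 2 values of 59 occupy positions 7–8 → average rank (7+8)/2 = 7.5.

7.5, 1, 5, 9, 2, 3, 4, 7.5, 6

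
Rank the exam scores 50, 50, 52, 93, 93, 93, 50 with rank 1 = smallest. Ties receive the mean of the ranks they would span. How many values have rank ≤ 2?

Sorted (ascending): 50, 50, 50, 52, 93, 93, 93
The 3 values of 50 occupy positions 1–3 → average rank 2.
The 3 values of 93 occupy positions 5–7 → average rank 6.
Ranks ≤ 2: {2, 2, 2} → 3 values.

3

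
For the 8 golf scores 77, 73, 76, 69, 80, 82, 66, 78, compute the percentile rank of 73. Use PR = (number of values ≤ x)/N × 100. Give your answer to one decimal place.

N = 8.
Strictly below 73: 2. Equal to 73: 1.
PR = 3/8 × 100 = 37.5

37.5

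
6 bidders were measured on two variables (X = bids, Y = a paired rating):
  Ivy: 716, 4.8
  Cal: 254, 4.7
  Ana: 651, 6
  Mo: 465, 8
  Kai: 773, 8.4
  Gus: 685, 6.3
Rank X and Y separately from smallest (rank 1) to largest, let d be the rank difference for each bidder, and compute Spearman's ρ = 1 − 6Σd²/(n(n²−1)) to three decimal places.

Ranks of variable 1: 5, 1, 3, 2, 6, 4
Ranks of variable 2: 2, 1, 3, 5, 6, 4
d = r₁ − r₂: 3, 0, 0, -3, 0, 0
d²: 9, 0, 0, 9, 0, 0; Σd² = 18
ρ = 1 − 6·18/(6·35) = 1 − 108/210 = 0.486

0.486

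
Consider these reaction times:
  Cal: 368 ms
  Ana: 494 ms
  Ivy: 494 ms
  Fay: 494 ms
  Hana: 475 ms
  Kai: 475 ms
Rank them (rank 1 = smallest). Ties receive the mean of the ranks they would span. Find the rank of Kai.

2.5

Sorted (ascending): 368, 475, 475, 494, 494, 494
The 2 values of 475 occupy positions 2–3 → average rank (2+3)/2 = 2.5.
The 3 values of 494 occupy positions 4–6 → average rank 5.
Kai has value 475 ms → rank 2.5.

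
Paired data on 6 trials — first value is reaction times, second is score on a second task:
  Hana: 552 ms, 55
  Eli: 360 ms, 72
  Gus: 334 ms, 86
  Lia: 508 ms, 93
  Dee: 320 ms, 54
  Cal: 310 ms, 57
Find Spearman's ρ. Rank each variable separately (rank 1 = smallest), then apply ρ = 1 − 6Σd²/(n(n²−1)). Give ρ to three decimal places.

Ranks of variable 1: 6, 4, 3, 5, 2, 1
Ranks of variable 2: 2, 4, 5, 6, 1, 3
d = r₁ − r₂: 4, 0, -2, -1, 1, -2
d²: 16, 0, 4, 1, 1, 4; Σd² = 26
ρ = 1 − 6·26/(6·35) = 1 − 156/210 = 0.257

0.257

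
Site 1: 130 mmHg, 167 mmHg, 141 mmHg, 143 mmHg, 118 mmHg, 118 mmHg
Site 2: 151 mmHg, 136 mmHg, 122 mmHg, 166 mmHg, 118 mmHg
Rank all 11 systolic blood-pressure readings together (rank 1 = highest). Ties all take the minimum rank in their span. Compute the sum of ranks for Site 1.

Sorted (descending): 167, 166, 151, 143, 141, 136, 130, 122, 118, 118, 118
The 3 values of 118 occupy positions 9–11 → each gets rank 9.
Site 1 values → pooled ranks: 130→7, 167→1, 141→5, 143→4, 118→9, 118→9
Rank sum = 7 + 1 + 5 + 4 + 9 + 9 = 35

35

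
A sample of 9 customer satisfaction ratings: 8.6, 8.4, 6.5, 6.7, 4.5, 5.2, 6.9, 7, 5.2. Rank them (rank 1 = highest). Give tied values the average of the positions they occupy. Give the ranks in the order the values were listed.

Sorted (descending): 8.6, 8.4, 7, 6.9, 6.7, 6.5, 5.2, 5.2, 4.5
The 2 values of 5.2 occupy positions 7–8 → average rank (7+8)/2 = 7.5.

1, 2, 6, 5, 9, 7.5, 4, 3, 7.5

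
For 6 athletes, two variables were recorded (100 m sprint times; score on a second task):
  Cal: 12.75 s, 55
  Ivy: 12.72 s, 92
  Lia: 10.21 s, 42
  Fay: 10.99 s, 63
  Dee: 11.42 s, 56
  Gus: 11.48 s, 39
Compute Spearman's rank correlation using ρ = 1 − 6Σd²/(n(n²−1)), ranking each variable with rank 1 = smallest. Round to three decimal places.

Ranks of variable 1: 6, 5, 1, 2, 3, 4
Ranks of variable 2: 3, 6, 2, 5, 4, 1
d = r₁ − r₂: 3, -1, -1, -3, -1, 3
d²: 9, 1, 1, 9, 1, 9; Σd² = 30
ρ = 1 − 6·30/(6·35) = 1 − 180/210 = 0.143

0.143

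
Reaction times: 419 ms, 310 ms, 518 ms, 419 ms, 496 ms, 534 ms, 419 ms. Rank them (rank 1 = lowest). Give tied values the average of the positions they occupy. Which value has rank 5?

Sorted (ascending): 310, 419, 419, 419, 496, 518, 534
The 3 values of 419 occupy positions 2–4 → average rank 3.
Rank 5 → value 496.

496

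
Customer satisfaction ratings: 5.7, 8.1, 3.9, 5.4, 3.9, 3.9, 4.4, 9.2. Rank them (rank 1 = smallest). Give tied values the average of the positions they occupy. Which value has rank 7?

8.1

Sorted (ascending): 3.9, 3.9, 3.9, 4.4, 5.4, 5.7, 8.1, 9.2
The 3 values of 3.9 occupy positions 1–3 → average rank 2.
Rank 7 → value 8.1.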